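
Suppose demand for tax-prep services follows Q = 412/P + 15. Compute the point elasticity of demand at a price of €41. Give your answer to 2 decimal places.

-0.40

At P = 41, Q = 25.049.
dQ/dP = −412/P² = -0.245.
ε = (dQ/dP)(P/Q) = (-0.245)(41/25.049).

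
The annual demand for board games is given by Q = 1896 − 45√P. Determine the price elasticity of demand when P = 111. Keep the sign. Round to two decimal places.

At P = 111, Q = 1421.896.
dQ/dP = −45/(2√P) = -2.136.
ε = (dQ/dP)(P/Q) = (-2.136)(111/1421.896).

-0.17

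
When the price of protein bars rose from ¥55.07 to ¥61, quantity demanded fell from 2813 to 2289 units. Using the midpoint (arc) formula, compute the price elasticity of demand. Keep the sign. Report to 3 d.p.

-2.010

ΔQ = 2289 − 2813 = -524; ΔP = 61 − 55.07 = 5.93.
Midpoints: P̄ = 58.03, Q̄ = 2551.0.
ε = (ΔQ/ΔP)(P̄/Q̄) = (-524/5.93)(58.03/2551.0).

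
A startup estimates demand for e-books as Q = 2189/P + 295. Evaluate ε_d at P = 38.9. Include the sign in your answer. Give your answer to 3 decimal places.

-0.160

At P = 38.9, Q = 351.272.
dQ/dP = −2189/P² = -1.447.
ε = (dQ/dP)(P/Q) = (-1.447)(38.9/351.272).
|ε| < 1, so demand is inelastic at this price.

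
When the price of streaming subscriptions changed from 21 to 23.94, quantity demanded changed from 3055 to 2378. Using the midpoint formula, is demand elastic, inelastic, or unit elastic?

elastic

Arc ε ≈ -1.905.
|ε| = 1.90 > 1.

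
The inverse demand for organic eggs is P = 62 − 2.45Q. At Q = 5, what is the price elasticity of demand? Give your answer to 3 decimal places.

-4.061

At Q = 5, P = 62 − 2.45(5) = 49.75.
dP/dQ = −2.45, so dQ/dP = 1/(−2.45) = -0.408.
ε = (dQ/dP)(P/Q) = (-0.408)(49.75/5).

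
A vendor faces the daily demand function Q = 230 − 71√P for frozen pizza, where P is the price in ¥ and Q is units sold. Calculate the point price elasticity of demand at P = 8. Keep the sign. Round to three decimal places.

-3.441

At P = 8, Q = 29.182.
dQ/dP = −71/(2√P) = -12.551.
ε = (dQ/dP)(P/Q) = (-12.551)(8/29.182).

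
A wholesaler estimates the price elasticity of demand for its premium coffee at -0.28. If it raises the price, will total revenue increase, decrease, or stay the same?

|ε| = 0.28 < 1, so demand is inelastic. A price rise therefore raises total revenue.

increase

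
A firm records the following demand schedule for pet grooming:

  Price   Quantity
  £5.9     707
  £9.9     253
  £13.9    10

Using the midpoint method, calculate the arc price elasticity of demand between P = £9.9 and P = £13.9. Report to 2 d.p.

At P = 9.9, Q = 253; at P = 13.9, Q = 10.
ΔQ = -243, ΔP = 4.0. Midpoints: P̄ = 11.90, Q̄ = 131.5.
ε = (ΔQ/ΔP)(P̄/Q̄) = (-243/4.0)(11.90/131.5).

-5.50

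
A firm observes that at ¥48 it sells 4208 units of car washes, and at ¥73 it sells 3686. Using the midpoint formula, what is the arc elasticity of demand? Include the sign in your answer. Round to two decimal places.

ΔQ = 3686 − 4208 = -522; ΔP = 73 − 48 = 25.
Midpoints: P̄ = 60.50, Q̄ = 3947.0.
ε = (ΔQ/ΔP)(P̄/Q̄) = (-522/25)(60.50/3947.0).

-0.32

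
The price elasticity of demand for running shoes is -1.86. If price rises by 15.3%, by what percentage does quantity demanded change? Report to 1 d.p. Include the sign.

%ΔQ ≈ ε × %ΔP = (-1.86)(15.3%) = -28.46%.

-28.5%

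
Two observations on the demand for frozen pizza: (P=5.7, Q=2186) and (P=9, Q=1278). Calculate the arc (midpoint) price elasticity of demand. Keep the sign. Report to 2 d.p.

ΔQ = 1278 − 2186 = -908; ΔP = 9 − 5.7 = 3.3.
Midpoints: P̄ = 7.35, Q̄ = 1732.0.
ε = (ΔQ/ΔP)(P̄/Q̄) = (-908/3.3)(7.35/1732.0).

-1.17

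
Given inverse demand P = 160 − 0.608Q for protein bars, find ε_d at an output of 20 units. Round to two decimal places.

-12.16

At Q = 20, P = 160 − 0.608(20) = 147.84.
dP/dQ = −0.608, so dQ/dP = 1/(−0.608) = -1.645.
ε = (dQ/dP)(P/Q) = (-1.645)(147.84/20).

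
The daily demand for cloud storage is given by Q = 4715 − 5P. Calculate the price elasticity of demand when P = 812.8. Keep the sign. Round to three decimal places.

-6.243

At P = 812.8, Q = 651.
dQ/dP = −5.
ε = (dQ/dP)(P/Q) = (-5)(812.8/651).
|ε| > 1, so demand is elastic at this price.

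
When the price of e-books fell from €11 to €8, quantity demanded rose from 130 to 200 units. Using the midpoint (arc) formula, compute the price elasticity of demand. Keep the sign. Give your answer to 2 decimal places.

-1.34

ΔQ = 200 − 130 = 70; ΔP = 8 − 11 = -3.
Midpoints: P̄ = 9.50, Q̄ = 165.0.
ε = (ΔQ/ΔP)(P̄/Q̄) = (70/-3)(9.50/165.0).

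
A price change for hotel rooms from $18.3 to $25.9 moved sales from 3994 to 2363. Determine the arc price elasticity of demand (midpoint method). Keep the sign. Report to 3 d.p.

-1.492

ΔQ = 2363 − 3994 = -1631; ΔP = 25.9 − 18.3 = 7.6.
Midpoints: P̄ = 22.10, Q̄ = 3178.5.
ε = (ΔQ/ΔP)(P̄/Q̄) = (-1631/7.6)(22.10/3178.5).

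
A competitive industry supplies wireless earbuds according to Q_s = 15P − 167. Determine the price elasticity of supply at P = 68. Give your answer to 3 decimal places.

1.196

At P = 68, Q_s = 853.
dQ_s/dP = 15.
ε_s = (dQ_s/dP)(P/Q_s) = (15)(68/853).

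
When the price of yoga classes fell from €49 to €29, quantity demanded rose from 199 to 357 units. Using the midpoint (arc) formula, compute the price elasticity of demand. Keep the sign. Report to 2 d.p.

-1.11

ΔQ = 357 − 199 = 158; ΔP = 29 − 49 = -20.
Midpoints: P̄ = 39.00, Q̄ = 278.0.
ε = (ΔQ/ΔP)(P̄/Q̄) = (158/-20)(39.00/278.0).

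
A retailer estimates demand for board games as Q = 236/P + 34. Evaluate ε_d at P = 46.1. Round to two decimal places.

-0.13

At P = 46.1, Q = 39.119.
dQ/dP = −236/P² = -0.111.
ε = (dQ/dP)(P/Q) = (-0.111)(46.1/39.119).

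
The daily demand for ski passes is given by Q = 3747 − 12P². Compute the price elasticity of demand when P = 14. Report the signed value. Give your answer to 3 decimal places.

At P = 14, Q = 1395.
dQ/dP = −24P = -336.
ε = (dQ/dP)(P/Q) = (-336)(14/1395).

-3.372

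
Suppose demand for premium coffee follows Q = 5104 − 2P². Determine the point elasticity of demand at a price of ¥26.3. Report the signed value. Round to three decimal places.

At P = 26.3, Q = 3720.620.
dQ/dP = −4P = -105.200.
ε = (dQ/dP)(P/Q) = (-105.200)(26.3/3720.620).

-0.744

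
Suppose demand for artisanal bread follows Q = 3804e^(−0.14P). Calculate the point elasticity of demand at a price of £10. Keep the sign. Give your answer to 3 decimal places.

-1.400

At P = 10, Q = 938.055.
dQ/dP = −0.14·3804e^(−0.14P) = −0.14Q = -131.328.
ε = (dQ/dP)(P/Q) = (-131.328)(10/938.055).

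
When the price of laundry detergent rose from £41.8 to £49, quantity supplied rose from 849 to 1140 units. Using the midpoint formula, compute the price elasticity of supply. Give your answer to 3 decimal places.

ΔQ = 1140 − 849 = 291; ΔP = 49 − 41.8 = 7.2.
Midpoints: P̄ = 45.40, Q̄ = 994.5.
ε_s = (ΔQ/ΔP)(P̄/Q̄) = (291/7.2)(45.40/994.5).

1.845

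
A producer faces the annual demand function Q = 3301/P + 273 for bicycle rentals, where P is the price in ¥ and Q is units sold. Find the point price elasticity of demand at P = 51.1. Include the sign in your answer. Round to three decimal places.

-0.191

At P = 51.1, Q = 337.599.
dQ/dP = −3301/P² = -1.264.
ε = (dQ/dP)(P/Q) = (-1.264)(51.1/337.599).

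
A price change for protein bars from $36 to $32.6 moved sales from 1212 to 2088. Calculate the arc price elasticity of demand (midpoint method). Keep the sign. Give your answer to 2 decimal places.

-5.36

ΔQ = 2088 − 1212 = 876; ΔP = 32.6 − 36 = -3.4.
Midpoints: P̄ = 34.30, Q̄ = 1650.0.
ε = (ΔQ/ΔP)(P̄/Q̄) = (876/-3.4)(34.30/1650.0).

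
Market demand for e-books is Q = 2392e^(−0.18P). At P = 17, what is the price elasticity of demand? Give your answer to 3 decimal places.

At P = 17, Q = 112.155.
dQ/dP = −0.18·2392e^(−0.18P) = −0.18Q = -20.188.
ε = (dQ/dP)(P/Q) = (-20.188)(17/112.155).

-3.060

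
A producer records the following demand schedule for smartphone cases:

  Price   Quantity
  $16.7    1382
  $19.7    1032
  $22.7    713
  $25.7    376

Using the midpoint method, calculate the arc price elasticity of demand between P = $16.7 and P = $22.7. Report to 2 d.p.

At P = 16.7, Q = 1382; at P = 22.7, Q = 713.
ΔQ = -669, ΔP = 6.0. Midpoints: P̄ = 19.70, Q̄ = 1047.5.
ε = (ΔQ/ΔP)(P̄/Q̄) = (-669/6.0)(19.70/1047.5).

-2.10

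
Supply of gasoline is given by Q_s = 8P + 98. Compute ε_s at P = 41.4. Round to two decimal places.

At P = 41.4, Q_s = 429.20.
dQ_s/dP = 8.
ε_s = (dQ_s/dP)(P/Q_s) = (8)(41.4/429.20).

0.77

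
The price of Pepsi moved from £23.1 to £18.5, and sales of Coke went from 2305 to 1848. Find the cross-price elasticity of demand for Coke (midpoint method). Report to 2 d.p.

ΔQ_x = 1848 − 2305 = -457; ΔP_y = 18.5 − 23.1 = -4.6.
Midpoints: P̄_y = 20.80, Q̄_x = 2076.5.
ε_xy = (ΔQ_x/ΔP_y)(P̄_y/Q̄_x) = (-457/-4.6)(20.80/2076.5).

1.00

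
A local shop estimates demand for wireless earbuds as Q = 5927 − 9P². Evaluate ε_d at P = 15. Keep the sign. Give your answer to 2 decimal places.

-1.04

At P = 15, Q = 3902.
dQ/dP = −18P = -270.
ε = (dQ/dP)(P/Q) = (-270)(15/3902).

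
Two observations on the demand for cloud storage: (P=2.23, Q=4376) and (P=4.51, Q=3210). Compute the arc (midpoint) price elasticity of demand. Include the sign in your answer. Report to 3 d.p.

-0.454

ΔQ = 3210 − 4376 = -1166; ΔP = 4.51 − 2.23 = 2.28.
Midpoints: P̄ = 3.37, Q̄ = 3793.0.
ε = (ΔQ/ΔP)(P̄/Q̄) = (-1166/2.28)(3.37/3793.0).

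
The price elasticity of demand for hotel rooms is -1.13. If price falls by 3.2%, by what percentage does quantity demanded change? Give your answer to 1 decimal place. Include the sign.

3.6%

%ΔQ ≈ ε × %ΔP = (-1.13)(-3.2%) = 3.62%.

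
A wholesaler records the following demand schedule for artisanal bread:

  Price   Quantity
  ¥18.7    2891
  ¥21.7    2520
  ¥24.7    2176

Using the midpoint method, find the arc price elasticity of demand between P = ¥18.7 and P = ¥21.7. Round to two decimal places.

-0.92

At P = 18.7, Q = 2891; at P = 21.7, Q = 2520.
ΔQ = -371, ΔP = 3.0. Midpoints: P̄ = 20.20, Q̄ = 2705.5.
ε = (ΔQ/ΔP)(P̄/Q̄) = (-371/3.0)(20.20/2705.5).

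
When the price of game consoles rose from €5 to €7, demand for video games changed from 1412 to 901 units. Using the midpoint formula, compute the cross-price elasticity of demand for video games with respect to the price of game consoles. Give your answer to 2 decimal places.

ΔQ_x = 901 − 1412 = -511; ΔP_y = 7 − 5 = 2.
Midpoints: P̄_y = 6.00, Q̄_x = 1156.5.
ε_xy = (ΔQ_x/ΔP_y)(P̄_y/Q̄_x) = (-511/2)(6.00/1156.5).

-1.33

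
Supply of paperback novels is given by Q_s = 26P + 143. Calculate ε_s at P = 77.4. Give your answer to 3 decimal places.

0.934

At P = 77.4, Q_s = 2155.40.
dQ_s/dP = 26.
ε_s = (dQ_s/dP)(P/Q_s) = (26)(77.4/2155.40).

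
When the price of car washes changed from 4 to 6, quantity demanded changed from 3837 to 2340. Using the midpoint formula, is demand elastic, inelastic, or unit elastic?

Arc ε ≈ -1.212.
|ε| = 1.21 > 1.

elastic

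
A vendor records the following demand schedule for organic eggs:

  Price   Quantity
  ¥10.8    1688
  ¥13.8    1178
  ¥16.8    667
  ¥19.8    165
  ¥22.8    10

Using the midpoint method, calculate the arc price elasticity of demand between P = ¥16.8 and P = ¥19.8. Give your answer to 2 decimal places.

At P = 16.8, Q = 667; at P = 19.8, Q = 165.
ΔQ = -502, ΔP = 3.0. Midpoints: P̄ = 18.30, Q̄ = 416.0.
ε = (ΔQ/ΔP)(P̄/Q̄) = (-502/3.0)(18.30/416.0).

-7.36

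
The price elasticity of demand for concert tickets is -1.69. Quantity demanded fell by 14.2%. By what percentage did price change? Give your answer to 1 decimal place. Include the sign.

8.4%

%ΔP ≈ %ΔQ / ε = (-14.2%)/(-1.69) = 8.40%.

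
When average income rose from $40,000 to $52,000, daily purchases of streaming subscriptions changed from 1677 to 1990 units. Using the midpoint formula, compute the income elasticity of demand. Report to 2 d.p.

0.65

ΔQ = 313, ΔI = 12000. Midpoints: Ī = 46,000, Q̄ = 1833.5.
ε_I = (ΔQ/ΔI)(Ī/Q̄) = (313/12000)(46000/1833.5).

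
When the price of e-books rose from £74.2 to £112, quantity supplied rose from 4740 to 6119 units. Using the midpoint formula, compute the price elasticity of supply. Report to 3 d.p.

ΔQ = 6119 − 4740 = 1379; ΔP = 112 − 74.2 = 37.8.
Midpoints: P̄ = 93.10, Q̄ = 5429.5.
ε_s = (ΔQ/ΔP)(P̄/Q̄) = (1379/37.8)(93.10/5429.5).

0.626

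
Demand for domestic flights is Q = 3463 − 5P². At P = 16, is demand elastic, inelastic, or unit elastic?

Q = 2183, dQ/dP = -160.
ε = (dQ/dP)(P/Q) ≈ -1.173.
|ε| = 1.17 > 1.

elastic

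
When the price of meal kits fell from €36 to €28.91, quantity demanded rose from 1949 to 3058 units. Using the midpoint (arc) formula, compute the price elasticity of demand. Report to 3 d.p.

ΔQ = 3058 − 1949 = 1109; ΔP = 28.91 − 36 = -7.09.
Midpoints: P̄ = 32.45, Q̄ = 2503.5.
ε = (ΔQ/ΔP)(P̄/Q̄) = (1109/-7.09)(32.45/2503.5).

-2.028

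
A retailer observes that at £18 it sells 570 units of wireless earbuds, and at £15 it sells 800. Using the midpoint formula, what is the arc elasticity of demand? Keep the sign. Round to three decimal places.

ΔQ = 800 − 570 = 230; ΔP = 15 − 18 = -3.
Midpoints: P̄ = 16.50, Q̄ = 685.0.
ε = (ΔQ/ΔP)(P̄/Q̄) = (230/-3)(16.50/685.0).

-1.847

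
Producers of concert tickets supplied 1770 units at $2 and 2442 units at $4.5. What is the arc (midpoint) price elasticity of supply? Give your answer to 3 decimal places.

ΔQ = 2442 − 1770 = 672; ΔP = 4.5 − 2 = 2.5.
Midpoints: P̄ = 3.25, Q̄ = 2106.0.
ε_s = (ΔQ/ΔP)(P̄/Q̄) = (672/2.5)(3.25/2106.0).

0.415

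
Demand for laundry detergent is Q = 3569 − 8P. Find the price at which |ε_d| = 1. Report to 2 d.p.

For linear demand Q = a − bP, ε = −bP/(a − bP). |ε| = 1 when bP = a − bP, i.e. P = a/(2b).
P = 3569/(2·8) = 3569/16 = 223.0625.

223.06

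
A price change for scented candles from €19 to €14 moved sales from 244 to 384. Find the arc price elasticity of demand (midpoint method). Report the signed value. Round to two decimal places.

-1.47

ΔQ = 384 − 244 = 140; ΔP = 14 − 19 = -5.
Midpoints: P̄ = 16.50, Q̄ = 314.0.
ε = (ΔQ/ΔP)(P̄/Q̄) = (140/-5)(16.50/314.0).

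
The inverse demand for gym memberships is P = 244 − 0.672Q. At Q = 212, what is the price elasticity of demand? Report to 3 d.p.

At Q = 212, P = 244 − 0.672(212) = 101.54.
dP/dQ = −0.672, so dQ/dP = 1/(−0.672) = -1.488.
ε = (dQ/dP)(P/Q) = (-1.488)(101.54/212).

-0.713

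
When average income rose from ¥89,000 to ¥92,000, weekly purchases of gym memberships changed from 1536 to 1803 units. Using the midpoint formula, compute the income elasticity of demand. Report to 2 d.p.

ΔQ = 267, ΔI = 3000. Midpoints: Ī = 90,500, Q̄ = 1669.5.
ε_I = (ΔQ/ΔI)(Ī/Q̄) = (267/3000)(90500/1669.5).

4.82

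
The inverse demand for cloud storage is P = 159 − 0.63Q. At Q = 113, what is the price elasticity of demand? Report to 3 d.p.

-1.233

At Q = 113, P = 159 − 0.63(113) = 87.81.
dP/dQ = −0.63, so dQ/dP = 1/(−0.63) = -1.587.
ε = (dQ/dP)(P/Q) = (-1.587)(87.81/113).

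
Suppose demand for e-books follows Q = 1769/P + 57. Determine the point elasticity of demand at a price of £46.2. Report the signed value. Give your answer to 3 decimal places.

At P = 46.2, Q = 95.290.
dQ/dP = −1769/P² = -0.829.
ε = (dQ/dP)(P/Q) = (-0.829)(46.2/95.290).

-0.402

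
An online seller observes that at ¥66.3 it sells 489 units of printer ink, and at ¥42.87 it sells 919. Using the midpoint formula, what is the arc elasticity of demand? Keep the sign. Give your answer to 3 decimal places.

-1.423

ΔQ = 919 − 489 = 430; ΔP = 42.87 − 66.3 = -23.43.
Midpoints: P̄ = 54.58, Q̄ = 704.0.
ε = (ΔQ/ΔP)(P̄/Q̄) = (430/-23.43)(54.58/704.0).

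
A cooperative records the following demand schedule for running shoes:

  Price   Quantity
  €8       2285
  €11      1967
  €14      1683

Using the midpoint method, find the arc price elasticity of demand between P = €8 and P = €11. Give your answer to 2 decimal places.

-0.47

At P = 8, Q = 2285; at P = 11, Q = 1967.
ΔQ = -318, ΔP = 3. Midpoints: P̄ = 9.50, Q̄ = 2126.0.
ε = (ΔQ/ΔP)(P̄/Q̄) = (-318/3)(9.50/2126.0).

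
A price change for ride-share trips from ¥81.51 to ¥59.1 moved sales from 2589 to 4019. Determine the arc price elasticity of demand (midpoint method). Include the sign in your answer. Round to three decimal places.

-1.358

ΔQ = 4019 − 2589 = 1430; ΔP = 59.1 − 81.51 = -22.41.
Midpoints: P̄ = 70.31, Q̄ = 3304.0.
ε = (ΔQ/ΔP)(P̄/Q̄) = (1430/-22.41)(70.31/3304.0).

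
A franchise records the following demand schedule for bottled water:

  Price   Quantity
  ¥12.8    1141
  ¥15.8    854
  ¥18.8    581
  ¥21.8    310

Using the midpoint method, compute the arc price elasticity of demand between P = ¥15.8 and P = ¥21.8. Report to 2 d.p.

-2.93

At P = 15.8, Q = 854; at P = 21.8, Q = 310.
ΔQ = -544, ΔP = 6.0. Midpoints: P̄ = 18.80, Q̄ = 582.0.
ε = (ΔQ/ΔP)(P̄/Q̄) = (-544/6.0)(18.80/582.0).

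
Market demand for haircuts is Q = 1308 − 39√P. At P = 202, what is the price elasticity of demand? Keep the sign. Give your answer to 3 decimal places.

-0.368

At P = 202, Q = 753.706.
dQ/dP = −39/(2√P) = -1.372.
ε = (dQ/dP)(P/Q) = (-1.372)(202/753.706).
|ε| < 1, so demand is inelastic at this price.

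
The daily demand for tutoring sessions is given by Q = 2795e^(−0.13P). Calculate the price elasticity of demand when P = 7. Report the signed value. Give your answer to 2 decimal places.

At P = 7, Q = 1125.055.
dQ/dP = −0.13·2795e^(−0.13P) = −0.13Q = -146.257.
ε = (dQ/dP)(P/Q) = (-146.257)(7/1125.055).

-0.91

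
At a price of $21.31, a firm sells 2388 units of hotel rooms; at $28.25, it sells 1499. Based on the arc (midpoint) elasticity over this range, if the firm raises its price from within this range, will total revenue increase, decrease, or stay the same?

Arc ε = (-889/6.94)(24.78/1943.5) ≈ -1.633.
|ε| = 1.63 > 1, so demand is elastic. A price rise therefore reduces total revenue.

decrease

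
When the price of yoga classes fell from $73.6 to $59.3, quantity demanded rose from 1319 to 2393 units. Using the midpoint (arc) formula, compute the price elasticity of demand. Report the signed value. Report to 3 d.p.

-2.689

ΔQ = 2393 − 1319 = 1074; ΔP = 59.3 − 73.6 = -14.3.
Midpoints: P̄ = 66.45, Q̄ = 1856.0.
ε = (ΔQ/ΔP)(P̄/Q̄) = (1074/-14.3)(66.45/1856.0).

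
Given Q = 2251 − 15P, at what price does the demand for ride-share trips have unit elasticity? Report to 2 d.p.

For linear demand Q = a − bP, ε = −bP/(a − bP). |ε| = 1 when bP = a − bP, i.e. P = a/(2b).
P = 2251/(2·15) = 2251/30 = 75.0333.

75.03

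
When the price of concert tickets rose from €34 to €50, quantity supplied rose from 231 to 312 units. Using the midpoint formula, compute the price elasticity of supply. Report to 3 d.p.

0.783

ΔQ = 312 − 231 = 81; ΔP = 50 − 34 = 16.
Midpoints: P̄ = 42.00, Q̄ = 271.5.
ε_s = (ΔQ/ΔP)(P̄/Q̄) = (81/16)(42.00/271.5).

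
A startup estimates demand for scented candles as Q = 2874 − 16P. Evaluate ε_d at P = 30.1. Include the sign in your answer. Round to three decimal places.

At P = 30.1, Q = 2392.400.
dQ/dP = −16.
ε = (dQ/dP)(P/Q) = (-16)(30.1/2392.400).

-0.201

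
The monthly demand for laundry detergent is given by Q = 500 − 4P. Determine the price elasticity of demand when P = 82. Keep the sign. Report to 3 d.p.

At P = 82, Q = 172.
dQ/dP = −4.
ε = (dQ/dP)(P/Q) = (-4)(82/172).

-1.907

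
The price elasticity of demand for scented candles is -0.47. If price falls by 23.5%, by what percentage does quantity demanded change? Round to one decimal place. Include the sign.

%ΔQ ≈ ε × %ΔP = (-0.47)(-23.5%) = 11.04%.

11.0%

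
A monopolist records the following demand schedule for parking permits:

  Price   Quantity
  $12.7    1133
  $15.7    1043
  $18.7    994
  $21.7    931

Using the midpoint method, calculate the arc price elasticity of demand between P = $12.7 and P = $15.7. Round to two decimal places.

At P = 12.7, Q = 1133; at P = 15.7, Q = 1043.
ΔQ = -90, ΔP = 3.0. Midpoints: P̄ = 14.20, Q̄ = 1088.0.
ε = (ΔQ/ΔP)(P̄/Q̄) = (-90/3.0)(14.20/1088.0).

-0.39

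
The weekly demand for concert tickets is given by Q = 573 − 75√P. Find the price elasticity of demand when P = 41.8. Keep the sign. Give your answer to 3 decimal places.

At P = 41.8, Q = 88.103.
dQ/dP = −75/(2√P) = -5.800.
ε = (dQ/dP)(P/Q) = (-5.800)(41.8/88.103).

-2.752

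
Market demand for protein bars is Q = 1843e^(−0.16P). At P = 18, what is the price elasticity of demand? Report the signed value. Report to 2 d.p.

At P = 18, Q = 103.456.
dQ/dP = −0.16·1843e^(−0.16P) = −0.16Q = -16.553.
ε = (dQ/dP)(P/Q) = (-16.553)(18/103.456).

-2.88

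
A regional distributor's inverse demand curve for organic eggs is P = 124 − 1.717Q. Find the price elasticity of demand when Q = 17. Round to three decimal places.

At Q = 17, P = 124 − 1.717(17) = 94.81.
dP/dQ = −1.717, so dQ/dP = 1/(−1.717) = -0.582.
ε = (dQ/dP)(P/Q) = (-0.582)(94.81/17).

-3.248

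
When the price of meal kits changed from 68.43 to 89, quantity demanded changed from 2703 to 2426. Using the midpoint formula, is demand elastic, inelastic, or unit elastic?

Arc ε ≈ -0.413.
|ε| = 0.41 < 1.

inelastic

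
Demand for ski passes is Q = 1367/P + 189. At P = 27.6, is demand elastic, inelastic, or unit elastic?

Q = 238.529, dQ/dP = -1.795.
ε = (dQ/dP)(P/Q) ≈ -0.208.
|ε| = 0.21 < 1.

inelastic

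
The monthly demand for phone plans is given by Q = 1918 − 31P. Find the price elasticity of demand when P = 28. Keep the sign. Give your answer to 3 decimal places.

At P = 28, Q = 1050.
dQ/dP = −31.
ε = (dQ/dP)(P/Q) = (-31)(28/1050).

-0.827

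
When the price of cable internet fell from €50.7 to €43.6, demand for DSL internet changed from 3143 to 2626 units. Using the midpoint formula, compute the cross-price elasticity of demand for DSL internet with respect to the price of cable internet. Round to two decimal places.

1.19

ΔQ_x = 2626 − 3143 = -517; ΔP_y = 43.6 − 50.7 = -7.1.
Midpoints: P̄_y = 47.15, Q̄_x = 2884.5.
ε_xy = (ΔQ_x/ΔP_y)(P̄_y/Q̄_x) = (-517/-7.1)(47.15/2884.5).
ε_xy > 0, so the goods are substitutes.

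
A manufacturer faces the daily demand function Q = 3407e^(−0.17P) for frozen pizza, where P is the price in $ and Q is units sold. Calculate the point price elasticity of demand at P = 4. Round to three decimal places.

-0.680

At P = 4, Q = 1726.044.
dQ/dP = −0.17·3407e^(−0.17P) = −0.17Q = -293.427.
ε = (dQ/dP)(P/Q) = (-293.427)(4/1726.044).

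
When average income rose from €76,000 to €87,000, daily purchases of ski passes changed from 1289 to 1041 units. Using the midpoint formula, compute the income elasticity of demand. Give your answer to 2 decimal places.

-1.58

ΔQ = -248, ΔI = 11000. Midpoints: Ī = 81,500, Q̄ = 1165.0.
ε_I = (ΔQ/ΔI)(Ī/Q̄) = (-248/11000)(81500/1165.0).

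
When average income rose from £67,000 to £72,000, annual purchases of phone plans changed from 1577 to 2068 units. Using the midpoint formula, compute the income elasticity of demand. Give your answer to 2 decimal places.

3.74

ΔQ = 491, ΔI = 5000. Midpoints: Ī = 69,500, Q̄ = 1822.5.
ε_I = (ΔQ/ΔI)(Ī/Q̄) = (491/5000)(69500/1822.5).
ε_I > 0, so the good is normal.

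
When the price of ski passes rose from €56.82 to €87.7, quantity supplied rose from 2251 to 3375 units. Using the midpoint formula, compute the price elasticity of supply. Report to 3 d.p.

0.935

ΔQ = 3375 − 2251 = 1124; ΔP = 87.7 − 56.82 = 30.88.
Midpoints: P̄ = 72.26, Q̄ = 2813.0.
ε_s = (ΔQ/ΔP)(P̄/Q̄) = (1124/30.88)(72.26/2813.0).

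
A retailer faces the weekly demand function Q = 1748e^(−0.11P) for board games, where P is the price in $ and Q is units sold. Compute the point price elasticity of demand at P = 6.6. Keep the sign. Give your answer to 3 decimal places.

At P = 6.6, Q = 845.753.
dQ/dP = −0.11·1748e^(−0.11P) = −0.11Q = -93.033.
ε = (dQ/dP)(P/Q) = (-93.033)(6.6/845.753).
|ε| < 1, so demand is inelastic at this price.

-0.726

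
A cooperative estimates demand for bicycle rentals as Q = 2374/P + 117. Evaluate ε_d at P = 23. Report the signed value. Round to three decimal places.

At P = 23, Q = 220.217.
dQ/dP = −2374/P² = -4.488.
ε = (dQ/dP)(P/Q) = (-4.488)(23/220.217).

-0.469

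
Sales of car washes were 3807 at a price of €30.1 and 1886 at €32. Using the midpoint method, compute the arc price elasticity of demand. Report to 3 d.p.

-11.029

ΔQ = 1886 − 3807 = -1921; ΔP = 32 − 30.1 = 1.9.
Midpoints: P̄ = 31.05, Q̄ = 2846.5.
ε = (ΔQ/ΔP)(P̄/Q̄) = (-1921/1.9)(31.05/2846.5).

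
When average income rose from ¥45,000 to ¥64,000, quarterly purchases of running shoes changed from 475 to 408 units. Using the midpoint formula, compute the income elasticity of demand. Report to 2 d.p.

ΔQ = -67, ΔI = 19000. Midpoints: Ī = 54,500, Q̄ = 441.5.
ε_I = (ΔQ/ΔI)(Ī/Q̄) = (-67/19000)(54500/441.5).
ε_I < 0, so the good is inferior.

-0.44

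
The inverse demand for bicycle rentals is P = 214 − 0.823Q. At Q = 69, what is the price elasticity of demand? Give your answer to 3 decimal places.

At Q = 69, P = 214 − 0.823(69) = 157.21.
dP/dQ = −0.823, so dQ/dP = 1/(−0.823) = -1.215.
ε = (dQ/dP)(P/Q) = (-1.215)(157.21/69).

-2.768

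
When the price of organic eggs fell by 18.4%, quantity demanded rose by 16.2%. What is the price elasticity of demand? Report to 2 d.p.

ε = %ΔQ / %ΔP = (16.2)/(-18.4) = -0.880.

-0.88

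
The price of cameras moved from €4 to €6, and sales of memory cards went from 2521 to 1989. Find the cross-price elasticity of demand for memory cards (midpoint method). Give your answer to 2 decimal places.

-0.59

ΔQ_x = 1989 − 2521 = -532; ΔP_y = 6 − 4 = 2.
Midpoints: P̄_y = 5.00, Q̄_x = 2255.0.
ε_xy = (ΔQ_x/ΔP_y)(P̄_y/Q̄_x) = (-532/2)(5.00/2255.0).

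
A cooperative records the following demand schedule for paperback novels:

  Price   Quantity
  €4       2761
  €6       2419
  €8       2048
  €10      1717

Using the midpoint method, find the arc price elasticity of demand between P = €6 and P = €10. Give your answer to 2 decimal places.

At P = 6, Q = 2419; at P = 10, Q = 1717.
ΔQ = -702, ΔP = 4. Midpoints: P̄ = 8.00, Q̄ = 2068.0.
ε = (ΔQ/ΔP)(P̄/Q̄) = (-702/4)(8.00/2068.0).

-0.68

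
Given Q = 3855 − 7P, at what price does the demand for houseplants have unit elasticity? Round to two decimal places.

275.36

For linear demand Q = a − bP, ε = −bP/(a − bP). |ε| = 1 when bP = a − bP, i.e. P = a/(2b).
P = 3855/(2·7) = 3855/14 = 275.3571.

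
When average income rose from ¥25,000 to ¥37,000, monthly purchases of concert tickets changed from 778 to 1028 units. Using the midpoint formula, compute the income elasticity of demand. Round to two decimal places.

0.72

ΔQ = 250, ΔI = 12000. Midpoints: Ī = 31,000, Q̄ = 903.0.
ε_I = (ΔQ/ΔI)(Ī/Q̄) = (250/12000)(31000/903.0).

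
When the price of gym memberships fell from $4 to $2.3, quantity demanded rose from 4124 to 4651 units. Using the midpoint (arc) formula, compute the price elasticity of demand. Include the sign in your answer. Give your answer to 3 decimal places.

ΔQ = 4651 − 4124 = 527; ΔP = 2.3 − 4 = -1.7.
Midpoints: P̄ = 3.15, Q̄ = 4387.5.
ε = (ΔQ/ΔP)(P̄/Q̄) = (527/-1.7)(3.15/4387.5).

-0.223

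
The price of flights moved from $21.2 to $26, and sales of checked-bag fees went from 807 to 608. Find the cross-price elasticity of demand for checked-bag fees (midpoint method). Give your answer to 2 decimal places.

ΔQ_x = 608 − 807 = -199; ΔP_y = 26 − 21.2 = 4.8.
Midpoints: P̄_y = 23.60, Q̄_x = 707.5.
ε_xy = (ΔQ_x/ΔP_y)(P̄_y/Q̄_x) = (-199/4.8)(23.60/707.5).
ε_xy < 0, so the goods are complements.

-1.38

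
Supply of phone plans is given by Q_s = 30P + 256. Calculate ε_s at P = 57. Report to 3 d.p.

At P = 57, Q_s = 1966.
dQ_s/dP = 30.
ε_s = (dQ_s/dP)(P/Q_s) = (30)(57/1966).

0.870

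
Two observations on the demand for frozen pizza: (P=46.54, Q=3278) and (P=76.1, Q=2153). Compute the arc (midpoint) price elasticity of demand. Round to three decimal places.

-0.859

ΔQ = 2153 − 3278 = -1125; ΔP = 76.1 − 46.54 = 29.56.
Midpoints: P̄ = 61.32, Q̄ = 2715.5.
ε = (ΔQ/ΔP)(P̄/Q̄) = (-1125/29.56)(61.32/2715.5).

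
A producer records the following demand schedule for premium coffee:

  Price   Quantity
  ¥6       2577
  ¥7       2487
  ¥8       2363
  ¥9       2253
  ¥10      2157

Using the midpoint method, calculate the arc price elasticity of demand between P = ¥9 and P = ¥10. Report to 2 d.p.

-0.41

At P = 9, Q = 2253; at P = 10, Q = 2157.
ΔQ = -96, ΔP = 1. Midpoints: P̄ = 9.50, Q̄ = 2205.0.
ε = (ΔQ/ΔP)(P̄/Q̄) = (-96/1)(9.50/2205.0).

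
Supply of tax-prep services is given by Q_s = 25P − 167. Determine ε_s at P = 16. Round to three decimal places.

At P = 16, Q_s = 233.
dQ_s/dP = 25.
ε_s = (dQ_s/dP)(P/Q_s) = (25)(16/233).

1.717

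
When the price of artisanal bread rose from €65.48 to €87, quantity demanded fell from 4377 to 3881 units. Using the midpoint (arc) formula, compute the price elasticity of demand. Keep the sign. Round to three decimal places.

-0.426

ΔQ = 3881 − 4377 = -496; ΔP = 87 − 65.48 = 21.52.
Midpoints: P̄ = 76.24, Q̄ = 4129.0.
ε = (ΔQ/ΔP)(P̄/Q̄) = (-496/21.52)(76.24/4129.0).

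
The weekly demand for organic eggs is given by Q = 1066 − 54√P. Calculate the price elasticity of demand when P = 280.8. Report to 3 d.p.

At P = 280.8, Q = 161.117.
dQ/dP = −54/(2√P) = -1.611.
ε = (dQ/dP)(P/Q) = (-1.611)(280.8/161.117).

-2.808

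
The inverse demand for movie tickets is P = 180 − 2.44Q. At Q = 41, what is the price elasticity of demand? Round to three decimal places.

At Q = 41, P = 180 − 2.44(41) = 79.96.
dP/dQ = −2.44, so dQ/dP = 1/(−2.44) = -0.410.
ε = (dQ/dP)(P/Q) = (-0.410)(79.96/41).

-0.799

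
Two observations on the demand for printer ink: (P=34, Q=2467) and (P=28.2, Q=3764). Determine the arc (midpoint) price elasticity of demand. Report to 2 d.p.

ΔQ = 3764 − 2467 = 1297; ΔP = 28.2 − 34 = -5.8.
Midpoints: P̄ = 31.10, Q̄ = 3115.5.
ε = (ΔQ/ΔP)(P̄/Q̄) = (1297/-5.8)(31.10/3115.5).

-2.23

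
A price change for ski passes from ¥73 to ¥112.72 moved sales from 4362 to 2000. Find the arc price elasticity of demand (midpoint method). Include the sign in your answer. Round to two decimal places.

ΔQ = 2000 − 4362 = -2362; ΔP = 112.72 − 73 = 39.72.
Midpoints: P̄ = 92.86, Q̄ = 3181.0.
ε = (ΔQ/ΔP)(P̄/Q̄) = (-2362/39.72)(92.86/3181.0).

-1.74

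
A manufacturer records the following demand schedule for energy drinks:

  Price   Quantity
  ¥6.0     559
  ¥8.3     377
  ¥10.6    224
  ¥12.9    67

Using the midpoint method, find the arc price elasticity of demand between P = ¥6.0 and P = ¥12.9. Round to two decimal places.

At P = 6.0, Q = 559; at P = 12.9, Q = 67.
ΔQ = -492, ΔP = 6.9. Midpoints: P̄ = 9.45, Q̄ = 313.0.
ε = (ΔQ/ΔP)(P̄/Q̄) = (-492/6.9)(9.45/313.0).

-2.15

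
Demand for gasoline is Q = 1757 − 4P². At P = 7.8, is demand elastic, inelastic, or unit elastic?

Q = 1513.640, dQ/dP = -62.400.
ε = (dQ/dP)(P/Q) ≈ -0.322.
|ε| = 0.32 < 1.

inelastic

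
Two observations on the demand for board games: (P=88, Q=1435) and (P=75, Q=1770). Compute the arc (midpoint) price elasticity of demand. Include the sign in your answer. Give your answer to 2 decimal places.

-1.31

ΔQ = 1770 − 1435 = 335; ΔP = 75 − 88 = -13.
Midpoints: P̄ = 81.50, Q̄ = 1602.5.
ε = (ΔQ/ΔP)(P̄/Q̄) = (335/-13)(81.50/1602.5).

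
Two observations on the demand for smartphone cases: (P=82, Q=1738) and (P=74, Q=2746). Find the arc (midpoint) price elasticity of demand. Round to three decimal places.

-4.384

ΔQ = 2746 − 1738 = 1008; ΔP = 74 − 82 = -8.
Midpoints: P̄ = 78.00, Q̄ = 2242.0.
ε = (ΔQ/ΔP)(P̄/Q̄) = (1008/-8)(78.00/2242.0).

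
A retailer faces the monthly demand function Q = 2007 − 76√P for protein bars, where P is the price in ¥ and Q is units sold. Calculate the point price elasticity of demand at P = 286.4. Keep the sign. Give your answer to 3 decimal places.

-0.892

At P = 286.4, Q = 720.825.
dQ/dP = −76/(2√P) = -2.245.
ε = (dQ/dP)(P/Q) = (-2.245)(286.4/720.825).
|ε| < 1, so demand is inelastic at this price.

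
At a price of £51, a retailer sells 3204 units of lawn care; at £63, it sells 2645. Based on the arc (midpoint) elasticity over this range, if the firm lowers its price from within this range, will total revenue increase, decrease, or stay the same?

Arc ε = (-559/12)(57.00/2924.5) ≈ -0.908.
|ε| = 0.91 < 1, so demand is inelastic. A price cut therefore reduces total revenue.

decrease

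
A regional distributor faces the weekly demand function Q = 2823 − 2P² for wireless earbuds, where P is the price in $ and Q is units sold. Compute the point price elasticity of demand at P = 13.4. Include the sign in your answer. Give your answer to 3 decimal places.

At P = 13.4, Q = 2463.880.
dQ/dP = −4P = -53.600.
ε = (dQ/dP)(P/Q) = (-53.600)(13.4/2463.880).

-0.292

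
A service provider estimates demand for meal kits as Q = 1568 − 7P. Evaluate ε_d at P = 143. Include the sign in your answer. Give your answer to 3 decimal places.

At P = 143, Q = 567.
dQ/dP = −7.
ε = (dQ/dP)(P/Q) = (-7)(143/567).
|ε| > 1, so demand is elastic at this price.

-1.765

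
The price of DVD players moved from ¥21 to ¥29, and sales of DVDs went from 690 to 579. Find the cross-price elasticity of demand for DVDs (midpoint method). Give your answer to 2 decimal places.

ΔQ_x = 579 − 690 = -111; ΔP_y = 29 − 21 = 8.
Midpoints: P̄_y = 25.00, Q̄_x = 634.5.
ε_xy = (ΔQ_x/ΔP_y)(P̄_y/Q̄_x) = (-111/8)(25.00/634.5).

-0.55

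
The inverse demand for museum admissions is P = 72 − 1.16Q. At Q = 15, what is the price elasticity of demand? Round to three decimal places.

At Q = 15, P = 72 − 1.16(15) = 54.60.
dP/dQ = −1.16, so dQ/dP = 1/(−1.16) = -0.862.
ε = (dQ/dP)(P/Q) = (-0.862)(54.60/15).

-3.138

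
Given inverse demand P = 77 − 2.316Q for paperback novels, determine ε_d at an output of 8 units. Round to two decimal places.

-3.16

At Q = 8, P = 77 − 2.316(8) = 58.47.
dP/dQ = −2.316, so dQ/dP = 1/(−2.316) = -0.432.
ε = (dQ/dP)(P/Q) = (-0.432)(58.47/8).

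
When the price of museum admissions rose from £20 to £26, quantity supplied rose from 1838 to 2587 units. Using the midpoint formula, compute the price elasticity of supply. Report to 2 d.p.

ΔQ = 2587 − 1838 = 749; ΔP = 26 − 20 = 6.
Midpoints: P̄ = 23.00, Q̄ = 2212.5.
ε_s = (ΔQ/ΔP)(P̄/Q̄) = (749/6)(23.00/2212.5).

1.30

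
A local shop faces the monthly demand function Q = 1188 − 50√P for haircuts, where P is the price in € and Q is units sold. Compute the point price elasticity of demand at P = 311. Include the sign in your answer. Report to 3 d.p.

-1.440

At P = 311, Q = 306.240.
dQ/dP = −50/(2√P) = -1.418.
ε = (dQ/dP)(P/Q) = (-1.418)(311/306.240).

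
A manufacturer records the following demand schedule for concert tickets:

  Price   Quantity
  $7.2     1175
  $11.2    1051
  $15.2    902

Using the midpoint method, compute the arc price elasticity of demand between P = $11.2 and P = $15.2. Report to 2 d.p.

-0.50

At P = 11.2, Q = 1051; at P = 15.2, Q = 902.
ΔQ = -149, ΔP = 4.0. Midpoints: P̄ = 13.20, Q̄ = 976.5.
ε = (ΔQ/ΔP)(P̄/Q̄) = (-149/4.0)(13.20/976.5).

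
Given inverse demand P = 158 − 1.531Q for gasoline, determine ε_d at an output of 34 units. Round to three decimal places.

-2.035

At Q = 34, P = 158 − 1.531(34) = 105.95.
dP/dQ = −1.531, so dQ/dP = 1/(−1.531) = -0.653.
ε = (dQ/dP)(P/Q) = (-0.653)(105.95/34).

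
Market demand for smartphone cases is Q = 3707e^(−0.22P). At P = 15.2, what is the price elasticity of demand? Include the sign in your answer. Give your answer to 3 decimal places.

-3.344

At P = 15.2, Q = 130.840.
dQ/dP = −0.22·3707e^(−0.22P) = −0.22Q = -28.785.
ε = (dQ/dP)(P/Q) = (-28.785)(15.2/130.840).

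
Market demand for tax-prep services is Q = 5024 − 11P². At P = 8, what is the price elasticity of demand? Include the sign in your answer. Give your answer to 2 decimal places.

At P = 8, Q = 4320.
dQ/dP = −22P = -176.
ε = (dQ/dP)(P/Q) = (-176)(8/4320).
|ε| < 1, so demand is inelastic at this price.

-0.33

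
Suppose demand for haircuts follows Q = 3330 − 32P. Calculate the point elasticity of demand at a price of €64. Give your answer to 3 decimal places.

-1.598

At P = 64, Q = 1282.
dQ/dP = −32.
ε = (dQ/dP)(P/Q) = (-32)(64/1282).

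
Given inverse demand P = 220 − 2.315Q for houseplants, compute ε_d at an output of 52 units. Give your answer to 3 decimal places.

-0.828

At Q = 52, P = 220 − 2.315(52) = 99.62.
dP/dQ = −2.315, so dQ/dP = 1/(−2.315) = -0.432.
ε = (dQ/dP)(P/Q) = (-0.432)(99.62/52).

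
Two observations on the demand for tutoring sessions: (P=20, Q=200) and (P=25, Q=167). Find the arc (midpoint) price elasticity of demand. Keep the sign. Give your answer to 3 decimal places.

ΔQ = 167 − 200 = -33; ΔP = 25 − 20 = 5.
Midpoints: P̄ = 22.50, Q̄ = 183.5.
ε = (ΔQ/ΔP)(P̄/Q̄) = (-33/5)(22.50/183.5).

-0.809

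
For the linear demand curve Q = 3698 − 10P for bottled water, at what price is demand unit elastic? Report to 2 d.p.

For linear demand Q = a − bP, ε = −bP/(a − bP). |ε| = 1 when bP = a − bP, i.e. P = a/(2b).
P = 3698/(2·10) = 3698/20 = 184.9000.

184.90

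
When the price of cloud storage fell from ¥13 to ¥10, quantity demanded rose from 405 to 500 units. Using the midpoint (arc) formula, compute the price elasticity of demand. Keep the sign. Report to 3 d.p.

-0.805

ΔQ = 500 − 405 = 95; ΔP = 10 − 13 = -3.
Midpoints: P̄ = 11.50, Q̄ = 452.5.
ε = (ΔQ/ΔP)(P̄/Q̄) = (95/-3)(11.50/452.5).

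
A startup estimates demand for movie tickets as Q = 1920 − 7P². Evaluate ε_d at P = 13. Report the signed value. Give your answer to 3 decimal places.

At P = 13, Q = 737.
dQ/dP = −14P = -182.
ε = (dQ/dP)(P/Q) = (-182)(13/737).

-3.210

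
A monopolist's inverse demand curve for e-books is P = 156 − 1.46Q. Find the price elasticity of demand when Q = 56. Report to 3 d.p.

-0.908

At Q = 56, P = 156 − 1.46(56) = 74.24.
dP/dQ = −1.46, so dQ/dP = 1/(−1.46) = -0.685.
ε = (dQ/dP)(P/Q) = (-0.685)(74.24/56).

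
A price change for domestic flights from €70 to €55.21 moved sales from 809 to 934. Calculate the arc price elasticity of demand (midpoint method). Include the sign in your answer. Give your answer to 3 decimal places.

ΔQ = 934 − 809 = 125; ΔP = 55.21 − 70 = -14.79.
Midpoints: P̄ = 62.61, Q̄ = 871.5.
ε = (ΔQ/ΔP)(P̄/Q̄) = (125/-14.79)(62.61/871.5).

-0.607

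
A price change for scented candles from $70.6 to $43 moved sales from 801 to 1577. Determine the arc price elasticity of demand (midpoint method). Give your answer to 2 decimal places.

ΔQ = 1577 − 801 = 776; ΔP = 43 − 70.6 = -27.6.
Midpoints: P̄ = 56.80, Q̄ = 1189.0.
ε = (ΔQ/ΔP)(P̄/Q̄) = (776/-27.6)(56.80/1189.0).

-1.34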